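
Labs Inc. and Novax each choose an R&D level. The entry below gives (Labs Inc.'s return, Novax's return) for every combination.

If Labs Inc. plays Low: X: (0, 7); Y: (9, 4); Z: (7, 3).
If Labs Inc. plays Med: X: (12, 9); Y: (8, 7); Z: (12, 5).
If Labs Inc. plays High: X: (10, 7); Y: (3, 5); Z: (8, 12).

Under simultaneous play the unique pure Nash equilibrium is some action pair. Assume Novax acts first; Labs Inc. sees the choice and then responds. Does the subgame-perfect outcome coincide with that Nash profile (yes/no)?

yes

Backward induction with Novax moving first.
- X → Labs Inc. plays Med (best of 0, 12, 10); Novax gets 9.
- Y → Labs Inc. plays Low (best of 9, 8, 3); Novax gets 4.
- Z → Labs Inc. plays Med (best of 7, 12, 8); Novax gets 5.
Among 9, 4, 5, the best is 9 at X. Subgame-perfect outcome: (Med, X) with payoffs (12, 9).
Under simultaneous play:
Labs Inc.'s best replies: X→Med; Y→Low; Z→Med.
Novax's best replies: Low→X; Med→X; High→Z.
The unique mutual best reply is (Med, X), giving (12, 9).
Sequential outcome (Med, X) coincides with the Nash profile (Med, X).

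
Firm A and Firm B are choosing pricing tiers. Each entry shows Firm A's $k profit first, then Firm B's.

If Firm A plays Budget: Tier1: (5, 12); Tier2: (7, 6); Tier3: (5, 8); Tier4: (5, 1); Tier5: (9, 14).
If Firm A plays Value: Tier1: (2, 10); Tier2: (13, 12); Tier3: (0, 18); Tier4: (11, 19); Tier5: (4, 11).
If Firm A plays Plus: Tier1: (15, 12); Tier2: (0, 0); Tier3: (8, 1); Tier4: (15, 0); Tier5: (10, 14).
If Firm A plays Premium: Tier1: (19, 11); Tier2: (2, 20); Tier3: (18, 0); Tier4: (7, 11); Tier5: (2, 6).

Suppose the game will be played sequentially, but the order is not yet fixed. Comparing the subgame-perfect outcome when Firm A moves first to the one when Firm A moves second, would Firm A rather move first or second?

If Firm A leads: Firm B's best replies are Budget→Tier5, Value→Tier4, Plus→Tier5, Premium→Tier2; Firm A's induced payoffs 9, 11, 10, 2; outcome (Value, Tier4), payoffs (11, 19).
If Firm B leads: Firm A's best replies are Tier1→Premium, Tier2→Value, Tier3→Premium, Tier4→Plus, Tier5→Plus; Firm B's induced payoffs 11, 12, 0, 0, 14; outcome (Plus, Tier5), payoffs (10, 14).
Firm A gets 11 moving first and 10 moving second, so Firm A prefers to move first.

first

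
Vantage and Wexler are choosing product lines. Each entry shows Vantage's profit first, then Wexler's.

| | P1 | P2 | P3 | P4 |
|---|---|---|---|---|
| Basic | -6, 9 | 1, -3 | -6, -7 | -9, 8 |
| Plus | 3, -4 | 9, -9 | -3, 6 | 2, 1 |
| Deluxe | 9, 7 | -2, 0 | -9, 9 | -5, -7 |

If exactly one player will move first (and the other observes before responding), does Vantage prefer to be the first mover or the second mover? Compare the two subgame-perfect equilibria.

second

If Vantage leads: Wexler's best replies are Basic→P1, Plus→P3, Deluxe→P3; Vantage's induced payoffs -6, -3, -9; outcome (Plus, P3), payoffs (-3, 6).
If Wexler leads: Vantage's best replies are P1→Deluxe, P2→Plus, P3→Plus, P4→Plus; Wexler's induced payoffs 7, -9, 6, 1; outcome (Deluxe, P1), payoffs (9, 7).
Vantage gets -3 moving first and 9 moving second, so Vantage prefers to move second.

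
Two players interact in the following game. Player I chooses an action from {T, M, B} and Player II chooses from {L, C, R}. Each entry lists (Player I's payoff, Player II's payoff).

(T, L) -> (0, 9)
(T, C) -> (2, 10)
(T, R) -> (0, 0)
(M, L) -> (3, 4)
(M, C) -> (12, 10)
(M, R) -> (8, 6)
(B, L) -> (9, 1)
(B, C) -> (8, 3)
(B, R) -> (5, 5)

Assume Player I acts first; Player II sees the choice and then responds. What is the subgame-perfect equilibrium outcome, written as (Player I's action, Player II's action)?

(M, C)

Backward induction with Player I moving first.
- T: BR = C, leader payoff 2.
- M: BR = C, leader payoff 12.
- B: BR = R, leader payoff 5.
Among 2, 12, 5, the best is 12 at M. Subgame-perfect outcome: (M, C) with payoffs (12, 10).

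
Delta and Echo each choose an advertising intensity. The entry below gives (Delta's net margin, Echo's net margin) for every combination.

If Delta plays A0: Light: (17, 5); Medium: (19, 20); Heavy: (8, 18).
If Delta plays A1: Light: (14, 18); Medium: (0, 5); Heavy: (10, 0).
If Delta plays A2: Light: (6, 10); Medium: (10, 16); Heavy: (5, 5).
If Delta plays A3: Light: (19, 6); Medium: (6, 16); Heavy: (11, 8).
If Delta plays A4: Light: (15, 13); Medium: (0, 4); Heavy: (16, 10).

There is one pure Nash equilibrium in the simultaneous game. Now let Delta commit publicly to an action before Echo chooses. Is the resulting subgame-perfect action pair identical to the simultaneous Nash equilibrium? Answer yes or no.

Echo best-responds to each possible Delta move:
- A0: Echo compares 5, 20, 18 and picks Medium; Delta would get 19.
- A1: Echo compares 18, 5, 0 and picks Light; Delta would get 14.
- A2: Echo compares 10, 16, 5 and picks Medium; Delta would get 10.
- A3: Echo compares 6, 16, 8 and picks Medium; Delta would get 6.
- A4: Echo compares 13, 4, 10 and picks Light; Delta would get 15.
Maximizing over 19, 14, 10, 6, 15, Delta chooses A0. Subgame-perfect outcome: (A0, Medium) with payoffs (19, 20).
Under simultaneous play:
Delta's best replies: Light→A3; Medium→A0; Heavy→A4.
Echo's best replies: A0→Medium; A1→Light; A2→Medium; A3→Medium; A4→Light.
Only (A0, Medium) has each player best-responding; Nash payoffs (19, 20).
Sequential outcome (A0, Medium) coincides with the Nash profile (A0, Medium).

yes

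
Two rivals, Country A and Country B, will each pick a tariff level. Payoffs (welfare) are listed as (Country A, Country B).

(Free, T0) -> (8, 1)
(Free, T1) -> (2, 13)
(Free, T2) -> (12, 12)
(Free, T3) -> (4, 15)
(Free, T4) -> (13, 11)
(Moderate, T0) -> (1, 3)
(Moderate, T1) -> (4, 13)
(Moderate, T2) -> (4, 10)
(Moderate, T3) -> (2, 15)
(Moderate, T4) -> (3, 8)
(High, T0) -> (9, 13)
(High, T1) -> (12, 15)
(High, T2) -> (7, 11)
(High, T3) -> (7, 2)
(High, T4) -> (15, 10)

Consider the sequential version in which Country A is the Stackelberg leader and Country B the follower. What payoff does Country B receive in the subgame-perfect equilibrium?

15

Backward induction with Country A moving first.
- Free → Country B plays T3 (best of 1, 13, 12, 15, 11); Country A gets 4.
- Moderate → Country B plays T3 (best of 3, 13, 10, 15, 8); Country A gets 2.
- High → Country B plays T1 (best of 13, 15, 11, 2, 10); Country A gets 12.
Maximizing over 4, 2, 12, Country A chooses High. Subgame-perfect outcome: (High, T1) with payoffs (12, 15).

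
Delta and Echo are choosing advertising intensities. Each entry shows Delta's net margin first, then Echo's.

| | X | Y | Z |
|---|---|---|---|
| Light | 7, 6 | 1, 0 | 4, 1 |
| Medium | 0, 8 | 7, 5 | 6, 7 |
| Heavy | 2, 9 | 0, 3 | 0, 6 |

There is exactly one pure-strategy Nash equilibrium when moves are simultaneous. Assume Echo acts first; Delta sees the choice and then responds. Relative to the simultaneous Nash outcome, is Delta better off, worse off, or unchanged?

Delta best-responds to each possible Echo move:
- X: BR = Light, leader payoff 6.
- Y: BR = Medium, leader payoff 5.
- Z: BR = Medium, leader payoff 7.
Maximizing over 6, 5, 7, Echo chooses Z. Subgame-perfect outcome: (Medium, Z) with payoffs (6, 7).
Now find the simultaneous Nash equilibrium.
Delta's best replies: X→Light; Y→Medium; Z→Medium.
Echo's best replies: Light→X; Medium→X; Heavy→X.
The unique mutual best reply is (Light, X), giving (7, 6).
Delta earns 6 sequentially versus 7 at the Nash outcome: worse off.

worse off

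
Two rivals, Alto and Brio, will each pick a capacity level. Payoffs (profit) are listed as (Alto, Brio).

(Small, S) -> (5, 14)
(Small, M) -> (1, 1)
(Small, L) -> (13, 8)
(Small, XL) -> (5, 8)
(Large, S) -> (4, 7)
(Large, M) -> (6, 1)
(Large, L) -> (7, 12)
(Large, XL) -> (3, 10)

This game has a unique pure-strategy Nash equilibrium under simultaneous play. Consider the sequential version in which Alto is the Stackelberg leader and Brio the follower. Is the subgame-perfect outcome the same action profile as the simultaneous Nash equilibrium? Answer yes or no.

no

Solve by backward induction (Alto leads).
- Small: BR = S, leader payoff 5.
- Large: BR = L, leader payoff 7.
Among 5, 7, the best is 7 at Large. Subgame-perfect outcome: (Large, L) with payoffs (7, 12).
Under simultaneous play:
Alto's best replies: S→Small; M→Large; L→Small; XL→Small.
Brio's best replies: Small→S; Large→L.
The unique mutual best reply is (Small, S), giving (5, 14).
Sequential outcome (Large, L) differs from the Nash profile (Small, S).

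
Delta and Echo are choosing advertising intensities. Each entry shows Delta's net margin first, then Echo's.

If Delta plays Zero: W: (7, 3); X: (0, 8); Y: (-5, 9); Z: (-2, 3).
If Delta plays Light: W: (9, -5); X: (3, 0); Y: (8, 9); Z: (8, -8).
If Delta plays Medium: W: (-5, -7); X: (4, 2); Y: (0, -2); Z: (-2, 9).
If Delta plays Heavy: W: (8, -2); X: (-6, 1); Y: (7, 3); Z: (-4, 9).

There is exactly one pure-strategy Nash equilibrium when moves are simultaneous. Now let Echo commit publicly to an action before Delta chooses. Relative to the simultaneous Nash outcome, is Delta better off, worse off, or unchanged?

Work backward from Delta's decision.
- W: Delta compares 7, 9, -5, 8 and picks Light; Echo would get -5.
- X: Delta compares 0, 3, 4, -6 and picks Medium; Echo would get 2.
- Y: Delta compares -5, 8, 0, 7 and picks Light; Echo would get 9.
- Z: Delta compares -2, 8, -2, -4 and picks Light; Echo would get -8.
Maximizing over -5, 2, 9, -8, Echo chooses Y. Subgame-perfect outcome: (Light, Y) with payoffs (8, 9).
For the simultaneous game, intersect best replies.
Delta's best replies: W→Light; X→Medium; Y→Light; Z→Light.
Echo's best replies: Zero→Y; Light→Y; Medium→Z; Heavy→Z.
The unique mutual best reply is (Light, Y), giving (8, 9).
Delta earns 8 sequentially versus 8 at the Nash outcome: unchanged.

unchanged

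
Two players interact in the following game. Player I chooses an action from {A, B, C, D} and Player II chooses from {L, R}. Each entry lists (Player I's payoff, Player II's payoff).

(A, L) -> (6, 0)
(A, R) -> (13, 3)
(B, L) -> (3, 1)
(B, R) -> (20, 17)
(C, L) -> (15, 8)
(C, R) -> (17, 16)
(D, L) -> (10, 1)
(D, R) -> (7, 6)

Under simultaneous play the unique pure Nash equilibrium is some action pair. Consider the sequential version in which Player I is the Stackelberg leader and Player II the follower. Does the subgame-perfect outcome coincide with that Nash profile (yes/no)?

Solve by backward induction (Player I leads).
- A: Player II compares 0, 3 and picks R; Player I would get 13.
- B: Player II compares 1, 17 and picks R; Player I would get 20.
- C: Player II compares 8, 16 and picks R; Player I would get 17.
- D: Player II compares 1, 6 and picks R; Player I would get 7.
Among 13, 20, 17, 7, the best is 20 at B. Subgame-perfect outcome: (B, R) with payoffs (20, 17).
For the simultaneous game, intersect best replies.
Player I's best replies: L→C; R→B.
Player II's best replies: A→R; B→R; C→R; D→R.
Only (B, R) has each player best-responding; Nash payoffs (20, 17).
Sequential outcome (B, R) coincides with the Nash profile (B, R).

yes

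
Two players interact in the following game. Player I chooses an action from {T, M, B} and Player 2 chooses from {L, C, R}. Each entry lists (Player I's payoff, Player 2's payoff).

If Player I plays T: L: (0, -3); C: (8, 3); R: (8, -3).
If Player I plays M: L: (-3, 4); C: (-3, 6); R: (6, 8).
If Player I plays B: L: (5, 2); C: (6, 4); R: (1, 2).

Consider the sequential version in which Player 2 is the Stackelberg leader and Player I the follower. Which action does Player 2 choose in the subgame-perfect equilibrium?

Backward induction with Player 2 moving first.
- L → Player I plays B (best of 0, -3, 5); Player 2 gets 2.
- C → Player I plays T (best of 8, -3, 6); Player 2 gets 3.
- R → Player I plays T (best of 8, 6, 1); Player 2 gets -3.
Maximizing over 2, 3, -3, Player 2 chooses C. Subgame-perfect outcome: (T, C) with payoffs (8, 3).

C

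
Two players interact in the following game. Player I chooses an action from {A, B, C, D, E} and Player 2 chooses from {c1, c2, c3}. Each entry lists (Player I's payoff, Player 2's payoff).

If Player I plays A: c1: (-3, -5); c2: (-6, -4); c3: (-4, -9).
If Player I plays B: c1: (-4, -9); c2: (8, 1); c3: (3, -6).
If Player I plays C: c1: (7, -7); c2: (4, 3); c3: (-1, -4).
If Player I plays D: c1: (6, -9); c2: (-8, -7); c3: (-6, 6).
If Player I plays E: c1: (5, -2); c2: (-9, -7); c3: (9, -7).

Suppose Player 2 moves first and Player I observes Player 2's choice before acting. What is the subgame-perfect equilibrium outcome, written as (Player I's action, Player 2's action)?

Player I best-responds to each possible Player 2 move:
- c1: BR = C, leader payoff -7.
- c2: BR = B, leader payoff 1.
- c3: BR = E, leader payoff -7.
Player 2's induced payoffs are -7, 1, -7, so Player 2 commits to c2. Subgame-perfect outcome: (B, c2) with payoffs (8, 1).

(B, c2)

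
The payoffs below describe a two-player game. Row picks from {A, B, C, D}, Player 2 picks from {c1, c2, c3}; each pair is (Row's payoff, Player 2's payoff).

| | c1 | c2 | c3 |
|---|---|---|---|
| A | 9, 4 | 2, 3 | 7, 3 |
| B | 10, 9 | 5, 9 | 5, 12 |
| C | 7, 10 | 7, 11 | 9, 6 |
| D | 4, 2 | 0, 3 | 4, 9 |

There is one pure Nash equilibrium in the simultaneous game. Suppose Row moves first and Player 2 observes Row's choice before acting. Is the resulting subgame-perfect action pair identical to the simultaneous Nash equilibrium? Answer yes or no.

no

Solve by backward induction (Row leads).
- A: Player 2 compares 4, 3, 3 and picks c1; Row would get 9.
- B: Player 2 compares 9, 9, 12 and picks c3; Row would get 5.
- C: Player 2 compares 10, 11, 6 and picks c2; Row would get 7.
- D: Player 2 compares 2, 3, 9 and picks c3; Row would get 4.
Row's induced payoffs are 9, 5, 7, 4, so Row commits to A. Subgame-perfect outcome: (A, c1) with payoffs (9, 4).
Under simultaneous play:
Row's best replies: c1→B; c2→C; c3→C.
Player 2's best replies: A→c1; B→c3; C→c2; D→c3.
Only (C, c2) has each player best-responding; Nash payoffs (7, 11).
Sequential outcome (A, c1) differs from the Nash profile (C, c2).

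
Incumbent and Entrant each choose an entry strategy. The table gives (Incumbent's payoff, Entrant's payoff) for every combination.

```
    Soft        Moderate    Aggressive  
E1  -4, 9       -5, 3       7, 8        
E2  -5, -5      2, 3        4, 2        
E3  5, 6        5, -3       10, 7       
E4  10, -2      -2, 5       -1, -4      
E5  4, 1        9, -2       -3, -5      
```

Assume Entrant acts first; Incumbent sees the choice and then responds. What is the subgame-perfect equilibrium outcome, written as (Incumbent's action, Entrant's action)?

Work backward from Incumbent's decision.
- Soft → Incumbent plays E4 (best of -4, -5, 5, 10, 4); Entrant gets -2.
- Moderate → Incumbent plays E5 (best of -5, 2, 5, -2, 9); Entrant gets -2.
- Aggressive → Incumbent plays E3 (best of 7, 4, 10, -1, -3); Entrant gets 7.
Maximizing over -2, -2, 7, Entrant chooses Aggressive. Subgame-perfect outcome: (E3, Aggressive) with payoffs (10, 7).

(E3, Aggressive)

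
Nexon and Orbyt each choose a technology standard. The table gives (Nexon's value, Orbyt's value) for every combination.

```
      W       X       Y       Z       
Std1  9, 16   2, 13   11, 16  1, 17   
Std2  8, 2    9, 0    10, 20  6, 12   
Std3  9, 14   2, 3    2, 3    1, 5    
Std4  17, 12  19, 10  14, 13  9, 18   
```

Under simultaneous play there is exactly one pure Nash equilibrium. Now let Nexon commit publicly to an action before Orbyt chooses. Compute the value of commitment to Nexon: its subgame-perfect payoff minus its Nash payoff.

1

Backward induction with Nexon moving first.
- Std1 → Orbyt plays Z (best of 16, 13, 16, 17); Nexon gets 1.
- Std2 → Orbyt plays Y (best of 2, 0, 20, 12); Nexon gets 10.
- Std3 → Orbyt plays W (best of 14, 3, 3, 5); Nexon gets 9.
- Std4 → Orbyt plays Z (best of 12, 10, 13, 18); Nexon gets 9.
Among 1, 10, 9, 9, the best is 10 at Std2. Subgame-perfect outcome: (Std2, Y) with payoffs (10, 20).
Under simultaneous play:
Nexon's best replies: W→Std4; X→Std4; Y→Std4; Z→Std4.
Orbyt's best replies: Std1→Z; Std2→Y; Std3→W; Std4→Z.
The unique mutual best reply is (Std4, Z), giving (9, 18).
Nexon's commitment gain: 10 − 9 = 1.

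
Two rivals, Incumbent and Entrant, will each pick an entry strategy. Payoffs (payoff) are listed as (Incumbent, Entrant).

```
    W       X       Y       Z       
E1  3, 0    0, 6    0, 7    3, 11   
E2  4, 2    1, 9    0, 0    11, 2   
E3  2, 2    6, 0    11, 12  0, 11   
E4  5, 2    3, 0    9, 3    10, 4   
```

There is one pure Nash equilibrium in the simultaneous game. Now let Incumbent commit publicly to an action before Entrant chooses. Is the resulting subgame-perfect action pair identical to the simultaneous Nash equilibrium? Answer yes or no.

Solve by backward induction (Incumbent leads).
- E1 → Entrant plays Z (best of 0, 6, 7, 11); Incumbent gets 3.
- E2 → Entrant plays X (best of 2, 9, 0, 2); Incumbent gets 1.
- E3 → Entrant plays Y (best of 2, 0, 12, 11); Incumbent gets 11.
- E4 → Entrant plays Z (best of 2, 0, 3, 4); Incumbent gets 10.
Incumbent's induced payoffs are 3, 1, 11, 10, so Incumbent commits to E3. Subgame-perfect outcome: (E3, Y) with payoffs (11, 12).
Now find the simultaneous Nash equilibrium.
Incumbent's best replies: W→E4; X→E3; Y→E3; Z→E2.
Entrant's best replies: E1→Z; E2→X; E3→Y; E4→Z.
Only (E3, Y) has each player best-responding; Nash payoffs (11, 12).
Sequential outcome (E3, Y) coincides with the Nash profile (E3, Y).

yes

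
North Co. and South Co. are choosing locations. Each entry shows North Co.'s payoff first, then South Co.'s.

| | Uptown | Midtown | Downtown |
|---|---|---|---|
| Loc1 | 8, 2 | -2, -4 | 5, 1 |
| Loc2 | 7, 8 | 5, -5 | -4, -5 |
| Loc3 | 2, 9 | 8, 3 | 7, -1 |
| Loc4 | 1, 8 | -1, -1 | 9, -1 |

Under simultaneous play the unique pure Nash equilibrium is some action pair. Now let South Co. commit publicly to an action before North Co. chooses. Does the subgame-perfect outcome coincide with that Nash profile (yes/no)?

no

Solve by backward induction (South Co. leads).
- Uptown → North Co. plays Loc1 (best of 8, 7, 2, 1); South Co. gets 2.
- Midtown → North Co. plays Loc3 (best of -2, 5, 8, -1); South Co. gets 3.
- Downtown → North Co. plays Loc4 (best of 5, -4, 7, 9); South Co. gets -1.
Among 2, 3, -1, the best is 3 at Midtown. Subgame-perfect outcome: (Loc3, Midtown) with payoffs (8, 3).
Under simultaneous play:
North Co.'s best replies: Uptown→Loc1; Midtown→Loc3; Downtown→Loc4.
South Co.'s best replies: Loc1→Uptown; Loc2→Uptown; Loc3→Uptown; Loc4→Uptown.
Only (Loc1, Uptown) has each player best-responding; Nash payoffs (8, 2).
Sequential outcome (Loc3, Midtown) differs from the Nash profile (Loc1, Uptown).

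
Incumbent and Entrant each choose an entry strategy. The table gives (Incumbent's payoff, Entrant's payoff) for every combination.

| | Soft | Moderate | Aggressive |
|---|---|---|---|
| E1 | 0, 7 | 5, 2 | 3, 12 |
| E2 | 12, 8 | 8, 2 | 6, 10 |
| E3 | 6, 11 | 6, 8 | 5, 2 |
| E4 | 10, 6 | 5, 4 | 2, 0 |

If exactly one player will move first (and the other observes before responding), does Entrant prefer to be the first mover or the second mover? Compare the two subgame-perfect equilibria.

first

If Incumbent leads: Entrant's best replies are E1→Aggressive, E2→Aggressive, E3→Soft, E4→Soft; Incumbent's induced payoffs 3, 6, 6, 10; outcome (E4, Soft), payoffs (10, 6).
If Entrant leads: Incumbent's best replies are Soft→E2, Moderate→E2, Aggressive→E2; Entrant's induced payoffs 8, 2, 10; outcome (E2, Aggressive), payoffs (6, 10).
Entrant gets 10 moving first and 6 moving second, so Entrant prefers to move first.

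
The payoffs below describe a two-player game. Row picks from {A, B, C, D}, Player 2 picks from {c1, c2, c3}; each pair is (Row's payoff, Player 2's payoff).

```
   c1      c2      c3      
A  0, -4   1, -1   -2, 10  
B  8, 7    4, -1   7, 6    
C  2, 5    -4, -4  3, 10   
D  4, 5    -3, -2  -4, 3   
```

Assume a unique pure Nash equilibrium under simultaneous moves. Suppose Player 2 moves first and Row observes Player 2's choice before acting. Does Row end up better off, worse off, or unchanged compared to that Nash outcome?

Work backward from Row's decision.
- c1: BR = B, leader payoff 7.
- c2: BR = B, leader payoff -1.
- c3: BR = B, leader payoff 6.
Among 7, -1, 6, the best is 7 at c1. Subgame-perfect outcome: (B, c1) with payoffs (8, 7).
Now find the simultaneous Nash equilibrium.
Row's best replies: c1→B; c2→B; c3→B.
Player 2's best replies: A→c3; B→c1; C→c3; D→c1.
Only (B, c1) has each player best-responding; Nash payoffs (8, 7).
Row earns 8 sequentially versus 8 at the Nash outcome: unchanged.

unchanged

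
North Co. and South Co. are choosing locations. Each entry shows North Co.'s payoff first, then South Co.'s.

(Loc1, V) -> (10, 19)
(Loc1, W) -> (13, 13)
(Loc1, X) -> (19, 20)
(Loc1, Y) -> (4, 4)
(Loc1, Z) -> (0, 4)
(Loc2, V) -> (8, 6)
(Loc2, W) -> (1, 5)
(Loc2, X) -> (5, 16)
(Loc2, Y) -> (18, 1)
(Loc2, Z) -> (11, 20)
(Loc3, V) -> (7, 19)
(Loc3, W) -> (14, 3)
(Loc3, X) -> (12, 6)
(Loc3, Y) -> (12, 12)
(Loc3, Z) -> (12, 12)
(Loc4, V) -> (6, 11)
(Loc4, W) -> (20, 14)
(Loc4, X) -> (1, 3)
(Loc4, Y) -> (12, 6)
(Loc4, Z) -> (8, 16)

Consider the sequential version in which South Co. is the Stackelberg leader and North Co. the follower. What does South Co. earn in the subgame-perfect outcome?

Backward induction with South Co. moving first.
- V: BR = Loc1, leader payoff 19.
- W: BR = Loc4, leader payoff 14.
- X: BR = Loc1, leader payoff 20.
- Y: BR = Loc2, leader payoff 1.
- Z: BR = Loc3, leader payoff 12.
Maximizing over 19, 14, 20, 1, 12, South Co. chooses X. Subgame-perfect outcome: (Loc1, X) with payoffs (19, 20).

20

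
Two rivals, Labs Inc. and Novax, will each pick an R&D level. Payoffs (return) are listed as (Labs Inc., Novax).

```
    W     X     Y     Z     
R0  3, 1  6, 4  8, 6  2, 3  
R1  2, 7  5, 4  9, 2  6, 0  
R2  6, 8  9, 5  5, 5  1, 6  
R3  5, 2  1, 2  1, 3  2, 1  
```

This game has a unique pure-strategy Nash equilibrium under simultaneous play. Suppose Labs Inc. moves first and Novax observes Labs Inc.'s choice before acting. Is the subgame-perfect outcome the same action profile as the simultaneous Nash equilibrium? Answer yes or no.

Novax best-responds to each possible Labs Inc. move:
- R0: Novax compares 1, 4, 6, 3 and picks Y; Labs Inc. would get 8.
- R1: Novax compares 7, 4, 2, 0 and picks W; Labs Inc. would get 2.
- R2: Novax compares 8, 5, 5, 6 and picks W; Labs Inc. would get 6.
- R3: Novax compares 2, 2, 3, 1 and picks Y; Labs Inc. would get 1.
Among 8, 2, 6, 1, the best is 8 at R0. Subgame-perfect outcome: (R0, Y) with payoffs (8, 6).
Under simultaneous play:
Labs Inc.'s best replies: W→R2; X→R2; Y→R1; Z→R1.
Novax's best replies: R0→Y; R1→W; R2→W; R3→Y.
The unique mutual best reply is (R2, W), giving (6, 8).
Sequential outcome (R0, Y) differs from the Nash profile (R2, W).

no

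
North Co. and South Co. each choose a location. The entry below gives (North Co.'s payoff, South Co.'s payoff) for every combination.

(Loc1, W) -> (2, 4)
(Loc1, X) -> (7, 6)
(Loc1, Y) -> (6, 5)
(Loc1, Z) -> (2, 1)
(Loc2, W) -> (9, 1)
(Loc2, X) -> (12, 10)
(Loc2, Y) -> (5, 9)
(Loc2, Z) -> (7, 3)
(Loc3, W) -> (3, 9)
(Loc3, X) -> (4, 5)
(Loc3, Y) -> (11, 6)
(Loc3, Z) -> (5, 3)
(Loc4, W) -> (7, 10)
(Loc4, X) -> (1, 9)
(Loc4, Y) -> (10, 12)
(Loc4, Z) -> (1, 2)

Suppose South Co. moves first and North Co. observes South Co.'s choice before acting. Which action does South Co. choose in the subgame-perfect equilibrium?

X

Work backward from North Co.'s decision.
- W: BR = Loc2, leader payoff 1.
- X: BR = Loc2, leader payoff 10.
- Y: BR = Loc3, leader payoff 6.
- Z: BR = Loc2, leader payoff 3.
South Co.'s induced payoffs are 1, 10, 6, 3, so South Co. commits to X. Subgame-perfect outcome: (Loc2, X) with payoffs (12, 10).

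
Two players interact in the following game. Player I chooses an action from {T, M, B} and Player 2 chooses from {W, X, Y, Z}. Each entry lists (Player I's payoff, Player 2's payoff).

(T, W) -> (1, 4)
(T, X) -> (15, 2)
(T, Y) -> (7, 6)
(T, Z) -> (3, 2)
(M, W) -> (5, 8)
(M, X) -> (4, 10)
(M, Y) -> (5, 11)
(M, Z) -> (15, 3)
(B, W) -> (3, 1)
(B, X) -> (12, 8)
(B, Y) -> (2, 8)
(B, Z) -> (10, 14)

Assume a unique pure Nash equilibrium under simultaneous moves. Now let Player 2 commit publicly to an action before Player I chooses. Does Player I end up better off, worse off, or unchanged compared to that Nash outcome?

Solve by backward induction (Player 2 leads).
- W: Player I compares 1, 5, 3 and picks M; Player 2 would get 8.
- X: Player I compares 15, 4, 12 and picks T; Player 2 would get 2.
- Y: Player I compares 7, 5, 2 and picks T; Player 2 would get 6.
- Z: Player I compares 3, 15, 10 and picks M; Player 2 would get 3.
Maximizing over 8, 2, 6, 3, Player 2 chooses W. Subgame-perfect outcome: (M, W) with payoffs (5, 8).
Under simultaneous play:
Player I's best replies: W→M; X→T; Y→T; Z→M.
Player 2's best replies: T→Y; M→Y; B→Z.
The unique mutual best reply is (T, Y), giving (7, 6).
Player I earns 5 sequentially versus 7 at the Nash outcome: worse off.

worse off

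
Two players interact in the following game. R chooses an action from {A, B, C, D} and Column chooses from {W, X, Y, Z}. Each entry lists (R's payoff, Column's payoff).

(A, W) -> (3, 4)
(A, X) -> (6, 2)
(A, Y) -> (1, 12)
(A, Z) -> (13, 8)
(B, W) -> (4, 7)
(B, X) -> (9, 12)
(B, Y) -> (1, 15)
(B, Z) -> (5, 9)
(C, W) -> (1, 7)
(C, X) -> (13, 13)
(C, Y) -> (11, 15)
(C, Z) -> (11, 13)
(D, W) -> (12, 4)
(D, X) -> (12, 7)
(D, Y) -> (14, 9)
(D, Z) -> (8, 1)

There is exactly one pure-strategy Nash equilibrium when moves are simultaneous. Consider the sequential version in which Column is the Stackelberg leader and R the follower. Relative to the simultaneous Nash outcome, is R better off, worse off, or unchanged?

worse off

Solve by backward induction (Column leads).
- W: BR = D, leader payoff 4.
- X: BR = C, leader payoff 13.
- Y: BR = D, leader payoff 9.
- Z: BR = A, leader payoff 8.
Among 4, 13, 9, 8, the best is 13 at X. Subgame-perfect outcome: (C, X) with payoffs (13, 13).
For the simultaneous game, intersect best replies.
R's best replies: W→D; X→C; Y→D; Z→A.
Column's best replies: A→Y; B→Y; C→Y; D→Y.
The unique mutual best reply is (D, Y), giving (14, 9).
R earns 13 sequentially versus 14 at the Nash outcome: worse off.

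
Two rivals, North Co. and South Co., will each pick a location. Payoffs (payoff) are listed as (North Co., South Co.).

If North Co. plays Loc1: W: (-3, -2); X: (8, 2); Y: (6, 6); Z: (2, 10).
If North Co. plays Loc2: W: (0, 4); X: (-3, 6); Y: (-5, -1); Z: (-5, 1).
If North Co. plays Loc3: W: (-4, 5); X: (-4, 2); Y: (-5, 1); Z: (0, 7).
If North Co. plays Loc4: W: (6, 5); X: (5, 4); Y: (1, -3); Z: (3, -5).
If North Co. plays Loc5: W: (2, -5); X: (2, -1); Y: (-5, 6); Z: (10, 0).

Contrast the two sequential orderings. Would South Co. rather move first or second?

If North Co. leads: South Co.'s best replies are Loc1→Z, Loc2→X, Loc3→Z, Loc4→W, Loc5→Y; North Co.'s induced payoffs 2, -3, 0, 6, -5; outcome (Loc4, W), payoffs (6, 5).
If South Co. leads: North Co.'s best replies are W→Loc4, X→Loc1, Y→Loc1, Z→Loc5; South Co.'s induced payoffs 5, 2, 6, 0; outcome (Loc1, Y), payoffs (6, 6).
South Co. gets 6 moving first and 5 moving second, so South Co. prefers to move first.

first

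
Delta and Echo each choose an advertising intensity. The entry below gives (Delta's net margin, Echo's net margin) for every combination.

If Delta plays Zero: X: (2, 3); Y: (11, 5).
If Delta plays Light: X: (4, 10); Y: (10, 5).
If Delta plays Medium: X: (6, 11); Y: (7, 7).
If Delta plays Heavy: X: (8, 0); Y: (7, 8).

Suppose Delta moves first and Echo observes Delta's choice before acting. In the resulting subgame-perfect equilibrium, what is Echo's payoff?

5

Backward induction with Delta moving first.
- Zero → Echo plays Y (best of 3, 5); Delta gets 11.
- Light → Echo plays X (best of 10, 5); Delta gets 4.
- Medium → Echo plays X (best of 11, 7); Delta gets 6.
- Heavy → Echo plays Y (best of 0, 8); Delta gets 7.
Delta's induced payoffs are 11, 4, 6, 7, so Delta commits to Zero. Subgame-perfect outcome: (Zero, Y) with payoffs (11, 5).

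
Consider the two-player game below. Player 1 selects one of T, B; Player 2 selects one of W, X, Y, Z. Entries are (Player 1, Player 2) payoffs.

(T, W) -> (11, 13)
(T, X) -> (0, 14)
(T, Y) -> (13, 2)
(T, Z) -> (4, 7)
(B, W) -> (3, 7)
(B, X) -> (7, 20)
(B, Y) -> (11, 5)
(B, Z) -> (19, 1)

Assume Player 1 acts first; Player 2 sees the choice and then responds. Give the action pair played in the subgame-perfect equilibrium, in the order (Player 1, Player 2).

Player 2 best-responds to each possible Player 1 move:
- T: Player 2 compares 13, 14, 2, 7 and picks X; Player 1 would get 0.
- B: Player 2 compares 7, 20, 5, 1 and picks X; Player 1 would get 7.
Player 1's induced payoffs are 0, 7, so Player 1 commits to B. Subgame-perfect outcome: (B, X) with payoffs (7, 20).

(B, X)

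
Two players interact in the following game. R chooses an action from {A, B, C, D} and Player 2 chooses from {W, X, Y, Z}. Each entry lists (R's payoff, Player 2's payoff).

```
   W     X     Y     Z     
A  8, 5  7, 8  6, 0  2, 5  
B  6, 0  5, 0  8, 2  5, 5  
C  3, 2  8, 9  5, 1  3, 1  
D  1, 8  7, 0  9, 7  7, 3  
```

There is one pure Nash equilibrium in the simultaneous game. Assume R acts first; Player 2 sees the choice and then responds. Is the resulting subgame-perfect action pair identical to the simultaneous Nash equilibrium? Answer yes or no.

Backward induction with R moving first.
- A → Player 2 plays X (best of 5, 8, 0, 5); R gets 7.
- B → Player 2 plays Z (best of 0, 0, 2, 5); R gets 5.
- C → Player 2 plays X (best of 2, 9, 1, 1); R gets 8.
- D → Player 2 plays W (best of 8, 0, 7, 3); R gets 1.
Maximizing over 7, 5, 8, 1, R chooses C. Subgame-perfect outcome: (C, X) with payoffs (8, 9).
Now find the simultaneous Nash equilibrium.
R's best replies: W→A; X→C; Y→D; Z→D.
Player 2's best replies: A→X; B→Z; C→X; D→W.
The unique mutual best reply is (C, X), giving (8, 9).
Sequential outcome (C, X) coincides with the Nash profile (C, X).

yes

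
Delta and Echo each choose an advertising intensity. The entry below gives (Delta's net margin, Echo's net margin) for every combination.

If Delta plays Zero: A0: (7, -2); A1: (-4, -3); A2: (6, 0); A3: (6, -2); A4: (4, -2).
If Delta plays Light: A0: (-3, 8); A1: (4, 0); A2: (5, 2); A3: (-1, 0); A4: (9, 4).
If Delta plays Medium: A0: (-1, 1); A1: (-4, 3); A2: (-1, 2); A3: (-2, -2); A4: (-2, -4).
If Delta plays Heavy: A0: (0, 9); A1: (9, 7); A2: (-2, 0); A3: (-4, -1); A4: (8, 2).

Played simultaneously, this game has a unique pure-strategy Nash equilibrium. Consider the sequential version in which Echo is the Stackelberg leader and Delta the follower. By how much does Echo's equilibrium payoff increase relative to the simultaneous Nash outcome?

Work backward from Delta's decision.
- A0: Delta compares 7, -3, -1, 0 and picks Zero; Echo would get -2.
- A1: Delta compares -4, 4, -4, 9 and picks Heavy; Echo would get 7.
- A2: Delta compares 6, 5, -1, -2 and picks Zero; Echo would get 0.
- A3: Delta compares 6, -1, -2, -4 and picks Zero; Echo would get -2.
- A4: Delta compares 4, 9, -2, 8 and picks Light; Echo would get 4.
Maximizing over -2, 7, 0, -2, 4, Echo chooses A1. Subgame-perfect outcome: (Heavy, A1) with payoffs (9, 7).
Under simultaneous play:
Delta's best replies: A0→Zero; A1→Heavy; A2→Zero; A3→Zero; A4→Light.
Echo's best replies: Zero→A2; Light→A0; Medium→A1; Heavy→A0.
The unique mutual best reply is (Zero, A2), giving (6, 0).
Echo's commitment gain: 7 − 0 = 7.

7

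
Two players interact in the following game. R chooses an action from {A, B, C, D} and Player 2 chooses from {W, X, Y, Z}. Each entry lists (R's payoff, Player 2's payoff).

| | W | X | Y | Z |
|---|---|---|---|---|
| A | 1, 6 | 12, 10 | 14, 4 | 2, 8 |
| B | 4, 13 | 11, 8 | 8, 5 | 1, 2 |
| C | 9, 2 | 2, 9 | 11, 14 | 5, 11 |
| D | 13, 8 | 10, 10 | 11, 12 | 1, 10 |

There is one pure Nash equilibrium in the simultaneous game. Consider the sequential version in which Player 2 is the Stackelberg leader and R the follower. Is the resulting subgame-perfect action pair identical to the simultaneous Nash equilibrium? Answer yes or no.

Backward induction with Player 2 moving first.
- W: BR = D, leader payoff 8.
- X: BR = A, leader payoff 10.
- Y: BR = A, leader payoff 4.
- Z: BR = C, leader payoff 11.
Maximizing over 8, 10, 4, 11, Player 2 chooses Z. Subgame-perfect outcome: (C, Z) with payoffs (5, 11).
Now find the simultaneous Nash equilibrium.
R's best replies: W→D; X→A; Y→A; Z→C.
Player 2's best replies: A→X; B→W; C→Y; D→Y.
The unique mutual best reply is (A, X), giving (12, 10).
Sequential outcome (C, Z) differs from the Nash profile (A, X).

no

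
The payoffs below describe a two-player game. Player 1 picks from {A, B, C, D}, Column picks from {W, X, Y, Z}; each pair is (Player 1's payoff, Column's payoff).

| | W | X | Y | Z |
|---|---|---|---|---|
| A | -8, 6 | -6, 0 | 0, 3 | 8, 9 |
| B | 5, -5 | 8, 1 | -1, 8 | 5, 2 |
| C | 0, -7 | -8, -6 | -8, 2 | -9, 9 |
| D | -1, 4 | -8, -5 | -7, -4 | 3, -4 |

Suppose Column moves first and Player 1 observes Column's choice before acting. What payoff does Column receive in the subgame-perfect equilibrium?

9

Solve by backward induction (Column leads).
- W → Player 1 plays B (best of -8, 5, 0, -1); Column gets -5.
- X → Player 1 plays B (best of -6, 8, -8, -8); Column gets 1.
- Y → Player 1 plays A (best of 0, -1, -8, -7); Column gets 3.
- Z → Player 1 plays A (best of 8, 5, -9, 3); Column gets 9.
Column's induced payoffs are -5, 1, 3, 9, so Column commits to Z. Subgame-perfect outcome: (A, Z) with payoffs (8, 9).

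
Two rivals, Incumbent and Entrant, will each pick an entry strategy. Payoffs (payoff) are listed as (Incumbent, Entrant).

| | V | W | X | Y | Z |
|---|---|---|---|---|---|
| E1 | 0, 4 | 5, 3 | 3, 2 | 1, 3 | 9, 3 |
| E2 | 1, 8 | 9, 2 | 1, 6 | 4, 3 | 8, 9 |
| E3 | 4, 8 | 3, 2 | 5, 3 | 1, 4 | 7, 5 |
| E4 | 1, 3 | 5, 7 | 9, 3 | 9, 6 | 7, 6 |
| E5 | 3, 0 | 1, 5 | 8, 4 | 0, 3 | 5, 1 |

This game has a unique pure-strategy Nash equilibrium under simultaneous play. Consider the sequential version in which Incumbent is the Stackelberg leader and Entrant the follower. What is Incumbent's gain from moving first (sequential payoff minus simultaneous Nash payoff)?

4

Entrant best-responds to each possible Incumbent move:
- E1: Entrant compares 4, 3, 2, 3, 3 and picks V; Incumbent would get 0.
- E2: Entrant compares 8, 2, 6, 3, 9 and picks Z; Incumbent would get 8.
- E3: Entrant compares 8, 2, 3, 4, 5 and picks V; Incumbent would get 4.
- E4: Entrant compares 3, 7, 3, 6, 6 and picks W; Incumbent would get 5.
- E5: Entrant compares 0, 5, 4, 3, 1 and picks W; Incumbent would get 1.
Maximizing over 0, 8, 4, 5, 1, Incumbent chooses E2. Subgame-perfect outcome: (E2, Z) with payoffs (8, 9).
For the simultaneous game, intersect best replies.
Incumbent's best replies: V→E3; W→E2; X→E4; Y→E4; Z→E1.
Entrant's best replies: E1→V; E2→Z; E3→V; E4→W; E5→W.
The unique mutual best reply is (E3, V), giving (4, 8).
Incumbent's commitment gain: 8 − 4 = 4.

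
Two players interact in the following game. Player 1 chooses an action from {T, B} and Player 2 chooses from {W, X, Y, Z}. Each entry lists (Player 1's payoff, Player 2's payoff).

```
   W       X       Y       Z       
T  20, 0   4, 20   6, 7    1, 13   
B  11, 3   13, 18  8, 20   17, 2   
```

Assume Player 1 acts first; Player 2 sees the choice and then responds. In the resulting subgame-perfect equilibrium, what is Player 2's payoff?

20

Backward induction with Player 1 moving first.
- T: Player 2 compares 0, 20, 7, 13 and picks X; Player 1 would get 4.
- B: Player 2 compares 3, 18, 20, 2 and picks Y; Player 1 would get 8.
Maximizing over 4, 8, Player 1 chooses B. Subgame-perfect outcome: (B, Y) with payoffs (8, 20).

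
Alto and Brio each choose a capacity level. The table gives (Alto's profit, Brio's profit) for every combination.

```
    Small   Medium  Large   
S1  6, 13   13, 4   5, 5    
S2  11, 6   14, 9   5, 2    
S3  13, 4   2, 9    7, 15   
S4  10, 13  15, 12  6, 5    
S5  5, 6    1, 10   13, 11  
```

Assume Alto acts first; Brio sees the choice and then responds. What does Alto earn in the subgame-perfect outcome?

14

Brio best-responds to each possible Alto move:
- S1: Brio compares 13, 4, 5 and picks Small; Alto would get 6.
- S2: Brio compares 6, 9, 2 and picks Medium; Alto would get 14.
- S3: Brio compares 4, 9, 15 and picks Large; Alto would get 7.
- S4: Brio compares 13, 12, 5 and picks Small; Alto would get 10.
- S5: Brio compares 6, 10, 11 and picks Large; Alto would get 13.
Alto's induced payoffs are 6, 14, 7, 10, 13, so Alto commits to S2. Subgame-perfect outcome: (S2, Medium) with payoffs (14, 9).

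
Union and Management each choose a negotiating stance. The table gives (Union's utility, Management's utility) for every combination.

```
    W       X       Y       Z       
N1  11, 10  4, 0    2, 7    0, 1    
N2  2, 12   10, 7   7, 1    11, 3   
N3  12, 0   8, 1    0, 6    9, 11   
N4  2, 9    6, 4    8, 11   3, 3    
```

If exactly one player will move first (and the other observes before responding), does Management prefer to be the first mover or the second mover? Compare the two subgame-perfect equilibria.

first

If Union leads: Management's best replies are N1→W, N2→W, N3→Z, N4→Y; Union's induced payoffs 11, 2, 9, 8; outcome (N1, W), payoffs (11, 10).
If Management leads: Union's best replies are W→N3, X→N2, Y→N4, Z→N2; Management's induced payoffs 0, 7, 11, 3; outcome (N4, Y), payoffs (8, 11).
Management gets 11 moving first and 10 moving second, so Management prefers to move first.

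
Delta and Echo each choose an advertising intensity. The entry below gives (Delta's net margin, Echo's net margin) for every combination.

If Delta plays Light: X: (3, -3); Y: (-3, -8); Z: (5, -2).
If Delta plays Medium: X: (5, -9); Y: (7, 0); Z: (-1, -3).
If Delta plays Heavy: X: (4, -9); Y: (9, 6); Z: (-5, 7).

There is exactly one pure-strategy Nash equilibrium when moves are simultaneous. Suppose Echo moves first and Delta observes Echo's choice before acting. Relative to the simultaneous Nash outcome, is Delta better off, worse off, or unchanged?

Delta best-responds to each possible Echo move:
- X: BR = Medium, leader payoff -9.
- Y: BR = Heavy, leader payoff 6.
- Z: BR = Light, leader payoff -2.
Maximizing over -9, 6, -2, Echo chooses Y. Subgame-perfect outcome: (Heavy, Y) with payoffs (9, 6).
For the simultaneous game, intersect best replies.
Delta's best replies: X→Medium; Y→Heavy; Z→Light.
Echo's best replies: Light→Z; Medium→Y; Heavy→Z.
Only (Light, Z) has each player best-responding; Nash payoffs (5, -2).
Delta earns 9 sequentially versus 5 at the Nash outcome: better off.

better off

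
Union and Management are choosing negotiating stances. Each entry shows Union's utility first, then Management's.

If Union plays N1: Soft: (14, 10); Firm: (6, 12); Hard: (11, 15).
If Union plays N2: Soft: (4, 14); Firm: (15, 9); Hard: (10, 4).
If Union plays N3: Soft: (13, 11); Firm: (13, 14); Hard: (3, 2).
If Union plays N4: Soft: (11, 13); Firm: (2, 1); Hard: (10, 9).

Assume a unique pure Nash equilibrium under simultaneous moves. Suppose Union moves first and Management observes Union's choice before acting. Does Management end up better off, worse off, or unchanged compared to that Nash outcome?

Backward induction with Union moving first.
- N1 → Management plays Hard (best of 10, 12, 15); Union gets 11.
- N2 → Management plays Soft (best of 14, 9, 4); Union gets 4.
- N3 → Management plays Firm (best of 11, 14, 2); Union gets 13.
- N4 → Management plays Soft (best of 13, 1, 9); Union gets 11.
Among 11, 4, 13, 11, the best is 13 at N3. Subgame-perfect outcome: (N3, Firm) with payoffs (13, 14).
Now find the simultaneous Nash equilibrium.
Union's best replies: Soft→N1; Firm→N2; Hard→N1.
Management's best replies: N1→Hard; N2→Soft; N3→Firm; N4→Soft.
The unique mutual best reply is (N1, Hard), giving (11, 15).
Management earns 14 sequentially versus 15 at the Nash outcome: worse off.

worse off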